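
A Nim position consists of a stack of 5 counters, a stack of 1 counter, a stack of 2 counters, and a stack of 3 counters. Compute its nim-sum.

5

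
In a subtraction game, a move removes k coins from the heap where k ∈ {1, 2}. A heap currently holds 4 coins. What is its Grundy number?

Build the Grundy sequence with g(k) = mex{g(k−s) : s ∈ {1, 2}, s ≤ k}:
g(0) = mex{} = 0
g(1) = mex{0} = 1
g(2) = mex{0,1} = 2
g(3) = mex{1,2} = 0
g(4) = mex{0,2} = 1
So g(4) = 1.

1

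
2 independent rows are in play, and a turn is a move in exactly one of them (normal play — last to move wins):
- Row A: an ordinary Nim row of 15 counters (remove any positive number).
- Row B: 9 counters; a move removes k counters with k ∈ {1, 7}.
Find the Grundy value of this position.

14

Row A is a plain Nim row of size 15, so its Grundy value is 15.
Grundy values for row B (subtraction set {1, 7}):
k:     0  1  2  3  4  5  6  7  8  9
g(k):  0  1  0  1  0  1  0  1  0  1
So g(9) = 1.
By the Sprague-Grundy theorem, the Grundy value of a sum of independent games is the XOR of the component values.
Combined value = 15 XOR 1 = 14.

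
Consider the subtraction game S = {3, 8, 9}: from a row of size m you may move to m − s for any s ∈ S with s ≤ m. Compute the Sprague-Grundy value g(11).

3

Grundy values for subtraction set {3, 8, 9}:
g(0) = mex{} = 0
g(1) = mex{} = 0
g(2) = mex{} = 0
g(3) = mex{0} = 1
g(4) = mex{0} = 1
g(5) = mex{0} = 1
g(6) = mex{1} = 0
g(7) = mex{1} = 0
g(8) = mex{0,1} = 2
g(9) = mex{0} = 1
g(10) = mex{0} = 1
g(11) = mex{0,1,2} = 3
So g(11) = 3.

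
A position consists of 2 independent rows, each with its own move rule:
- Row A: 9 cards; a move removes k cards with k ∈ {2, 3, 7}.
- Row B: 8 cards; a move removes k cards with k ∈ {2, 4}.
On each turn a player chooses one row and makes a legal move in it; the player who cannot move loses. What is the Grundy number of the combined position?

3

For row A, compute g(0), g(1), … with moves {2, 3, 7}:
g(0) = mex{} = 0
g(1) = mex{} = 0
g(2) = mex{0} = 1
g(3) = mex{0} = 1
g(4) = mex{0,1} = 2
g(5) = mex{1} = 0
g(6) = mex{1,2} = 0
g(7) = mex{0,2} = 1
g(8) = mex{0} = 1
g(9) = mex{0,1} = 2
So g(9) = 2.
For row B, compute g(0), g(1), … with moves {2, 4}:
g(0) = mex{} = 0
g(1) = mex{} = 0
g(2) = mex{0} = 1
g(3) = mex{0} = 1
g(4) = mex{0,1} = 2
g(5) = mex{0,1} = 2
g(6) = mex{1,2} = 0
g(7) = mex{1,2} = 0
g(8) = mex{0,2} = 1
So g(8) = 1.
The value of a disjunctive sum is the nim-sum of the parts.
Combined value = 2 XOR 1 = 3.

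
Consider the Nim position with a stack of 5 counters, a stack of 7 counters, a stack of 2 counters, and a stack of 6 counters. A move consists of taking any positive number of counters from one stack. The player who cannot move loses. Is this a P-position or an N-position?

N-position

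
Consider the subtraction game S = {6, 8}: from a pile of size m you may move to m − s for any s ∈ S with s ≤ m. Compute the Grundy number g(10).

1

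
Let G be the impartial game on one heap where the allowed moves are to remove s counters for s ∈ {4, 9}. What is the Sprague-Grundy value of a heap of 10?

Grundy values for subtraction set {4, 9}:
g(0) = mex{} = 0
g(1) = mex{} = 0
g(2) = mex{} = 0
g(3) = mex{} = 0
g(4) = mex{0} = 1
g(5) = mex{0} = 1
g(6) = mex{0} = 1
g(7) = mex{0} = 1
g(8) = mex{1} = 0
g(9) = mex{0,1} = 2
g(10) = mex{0,1} = 2
So g(10) = 2.

2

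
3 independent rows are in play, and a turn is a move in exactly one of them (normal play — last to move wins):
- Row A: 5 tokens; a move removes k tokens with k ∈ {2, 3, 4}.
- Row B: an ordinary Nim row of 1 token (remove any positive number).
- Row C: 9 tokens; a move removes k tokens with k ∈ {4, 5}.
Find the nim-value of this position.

3

Grundy values for row A (subtraction set {2, 3, 4}):
k:     0  1  2  3  4  5
g(k):  0  0  1  1  2  2
So g(5) = 2.
Row B is a plain Nim row of size 1, so its Grundy value is 1.
For row C, compute g(0), g(1), … with moves {4, 5}:
g(0) = mex{} = 0
g(1) = mex{} = 0
g(2) = mex{} = 0
g(3) = mex{} = 0
g(4) = mex{0} = 1
g(5) = mex{0} = 1
g(6) = mex{0} = 1
g(7) = mex{0} = 1
g(8) = mex{0,1} = 2
g(9) = mex{1} = 0
So g(9) = 0.
By the Sprague-Grundy theorem, the Grundy value of a sum of independent games is the XOR of the component values.
Combined value = 2 XOR 1 XOR 0 = 3.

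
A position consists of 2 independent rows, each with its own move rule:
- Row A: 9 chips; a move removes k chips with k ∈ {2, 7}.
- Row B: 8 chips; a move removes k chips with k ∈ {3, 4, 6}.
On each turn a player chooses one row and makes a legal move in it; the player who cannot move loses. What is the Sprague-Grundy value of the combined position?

2

Build the Grundy sequence for row A with g(k) = mex{g(k−s) : s ∈ {2, 7}, s ≤ k}:
g(0) = mex{} = 0
g(1) = mex{} = 0
g(2) = mex{0} = 1
g(3) = mex{0} = 1
g(4) = mex{1} = 0
g(5) = mex{1} = 0
g(6) = mex{0} = 1
g(7) = mex{0} = 1
g(8) = mex{0,1} = 2
g(9) = mex{1} = 0
So g(9) = 0.
Grundy values for row B (subtraction set {3, 4, 6}):
k:     0  1  2  3  4  5  6  7  8
g(k):  0  0  0  1  1  1  2  2  2
So g(8) = 2.
By the Sprague-Grundy theorem, the Grundy value of a sum of independent games is the XOR of the component values.
Combined value = 0 ⊕ 2 = 2.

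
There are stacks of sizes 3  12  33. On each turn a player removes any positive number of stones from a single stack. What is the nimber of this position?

46

Compute the nim-sum pairwise:
3 XOR 12 = 15
15 XOR 33 = 46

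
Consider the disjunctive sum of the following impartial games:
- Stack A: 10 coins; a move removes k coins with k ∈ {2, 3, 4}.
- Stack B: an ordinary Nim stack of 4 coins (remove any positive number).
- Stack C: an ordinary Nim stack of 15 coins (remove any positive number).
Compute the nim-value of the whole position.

9

For stack A, compute g(0), g(1), … with moves {2, 3, 4}:
g(0) = mex{} = 0
g(1) = mex{} = 0
g(2) = mex{0} = 1
g(3) = mex{0} = 1
g(4) = mex{0,1} = 2
g(5) = mex{0,1} = 2
g(6) = mex{1,2} = 0
g(7) = mex{1,2} = 0
g(8) = mex{0,2} = 1
g(9) = mex{0,2} = 1
g(10) = mex{0,1} = 2
So g(10) = 2.
Stack B is a plain Nim stack of size 4, so its Grundy value is 4.
Stack C is a plain Nim stack of size 15, so its Grundy value is 15.
The value of a disjunctive sum is the nim-sum of the parts.
Combined value = 2 ⊕ 4 ⊕ 15 = 9.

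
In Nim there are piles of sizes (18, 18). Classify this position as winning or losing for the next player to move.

Nim-sum: 18 ^ 18 = 0.
The nim-sum is 0, so this is a P-position: the player to move is in a losing position under optimal play.

Losing position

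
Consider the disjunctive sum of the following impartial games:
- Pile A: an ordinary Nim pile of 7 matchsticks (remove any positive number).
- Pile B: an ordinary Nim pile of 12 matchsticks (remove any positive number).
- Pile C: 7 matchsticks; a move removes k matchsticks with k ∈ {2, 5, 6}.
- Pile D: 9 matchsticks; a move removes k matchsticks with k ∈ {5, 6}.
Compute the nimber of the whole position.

9

Pile A is a plain Nim pile of size 7, so its Grundy value is 7.
Pile B is a plain Nim pile of size 12, so its Grundy value is 12.
For pile C, compute g(0), g(1), … with moves {2, 5, 6}:
g(0) = mex{} = 0
g(1) = mex{} = 0
g(2) = mex{0} = 1
g(3) = mex{0} = 1
g(4) = mex{1} = 0
g(5) = mex{0,1} = 2
g(6) = mex{0} = 1
g(7) = mex{0,1,2} = 3
So g(7) = 3.
Build the Grundy sequence for pile D with g(k) = mex{g(k−s) : s ∈ {5, 6}, s ≤ k}:
g(0) = mex{} = 0
g(1) = mex{} = 0
g(2) = mex{} = 0
g(3) = mex{} = 0
g(4) = mex{} = 0
g(5) = mex{0} = 1
g(6) = mex{0} = 1
g(7) = mex{0} = 1
g(8) = mex{0} = 1
g(9) = mex{0} = 1
So g(9) = 1.
The value of a disjunctive sum is the nim-sum of the parts.
Combined value = 7 ⊕ 12 ⊕ 3 ⊕ 1 = 9.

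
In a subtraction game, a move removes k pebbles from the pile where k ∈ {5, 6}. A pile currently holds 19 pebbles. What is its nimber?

Compute g(0), g(1), … for moves {5, 6}:
k:     0  1  2  3  4  5  6  7  8  9 10 11 12 13 14 15 16 17 18 19
g(k):  0  0  0  0  0  1  1  1  1  1  2  0  0  0  0  0  1  1  1  1
So g(19) = 1.

1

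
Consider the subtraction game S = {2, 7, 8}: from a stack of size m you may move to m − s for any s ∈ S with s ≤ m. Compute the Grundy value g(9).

2

Compute g(0), g(1), … for moves {2, 7, 8}:
k:     0  1  2  3  4  5  6  7  8  9
g(k):  0  0  1  1  0  0  1  1  2  2
So g(9) = 2.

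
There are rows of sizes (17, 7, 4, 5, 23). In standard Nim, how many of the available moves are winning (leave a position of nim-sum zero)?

0

Nim-sum: 17 XOR 7 XOR 4 XOR 5 XOR 23 = 0.
The nim-sum is already 0, so every move leaves a nonzero nim-sum — there are no winning moves.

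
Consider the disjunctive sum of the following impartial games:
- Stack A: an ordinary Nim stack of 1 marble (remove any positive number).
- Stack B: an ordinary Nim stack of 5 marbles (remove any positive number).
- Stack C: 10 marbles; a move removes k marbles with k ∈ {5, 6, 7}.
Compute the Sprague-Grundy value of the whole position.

Stack A is a plain Nim stack of size 1, so its Grundy value is 1.
Stack B is a plain Nim stack of size 5, so its Grundy value is 5.
For stack C, compute g(0), g(1), … with moves {5, 6, 7}:
k:     0  1  2  3  4  5  6  7  8  9 10
g(k):  0  0  0  0  0  1  1  1  1  1  2
So g(10) = 2.
By the Sprague-Grundy theorem, the Grundy value of a sum of independent games is the XOR of the component values.
Combined value = 1 XOR 5 XOR 2 = 6.

6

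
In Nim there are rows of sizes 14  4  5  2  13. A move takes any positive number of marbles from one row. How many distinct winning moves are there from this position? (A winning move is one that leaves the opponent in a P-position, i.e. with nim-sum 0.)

0

Nim-sum: 14 ⊕ 4 ⊕ 5 ⊕ 2 ⊕ 13 = 0.
The nim-sum is already 0, so every move leaves a nonzero nim-sum — there are no winning moves.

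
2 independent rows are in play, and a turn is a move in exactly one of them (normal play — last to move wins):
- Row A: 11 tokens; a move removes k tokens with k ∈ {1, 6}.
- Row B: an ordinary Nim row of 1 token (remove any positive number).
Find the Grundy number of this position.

For row A, compute g(0), g(1), … with moves {1, 6}:
k:     0  1  2  3  4  5  6  7  8  9 10 11
g(k):  0  1  0  1  0  1  2  0  1  0  1  0
So g(11) = 0.
Row B is a plain Nim row of size 1, so its Grundy value is 1.
By the Sprague-Grundy theorem, the Grundy value of a sum of independent games is the XOR of the component values.
Combined value = 0 ⊕ 1 = 1.

1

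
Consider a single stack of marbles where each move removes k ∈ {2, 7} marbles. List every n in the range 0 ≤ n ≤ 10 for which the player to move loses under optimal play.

0, 1, 4, 5, 9, 10

Build the Grundy sequence with g(k) = mex{g(k−s) : s ∈ {2, 7}, s ≤ k}:
k:     0  1  2  3  4  5  6  7  8  9 10
g(k):  0  0  1  1  0  0  1  1  2  0  0
The P-positions (g = 0) in 0..10 are 0, 1, 4, 5, 9, 10.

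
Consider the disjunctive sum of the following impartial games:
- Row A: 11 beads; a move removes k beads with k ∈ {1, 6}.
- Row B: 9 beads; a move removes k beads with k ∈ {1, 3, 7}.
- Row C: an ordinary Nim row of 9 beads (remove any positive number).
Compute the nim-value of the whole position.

Grundy values for row A (subtraction set {1, 6}):
g(0) = mex{} = 0
g(1) = mex{0} = 1
g(2) = mex{1} = 0
g(3) = mex{0} = 1
g(4) = mex{1} = 0
g(5) = mex{0} = 1
g(6) = mex{0,1} = 2
g(7) = mex{1,2} = 0
g(8) = mex{0} = 1
g(9) = mex{1} = 0
g(10) = mex{0} = 1
g(11) = mex{1} = 0
So g(11) = 0.
Grundy values for row B (subtraction set {1, 3, 7}):
g(0) = mex{} = 0
g(1) = mex{0} = 1
g(2) = mex{1} = 0
g(3) = mex{0} = 1
g(4) = mex{1} = 0
g(5) = mex{0} = 1
g(6) = mex{1} = 0
g(7) = mex{0} = 1
g(8) = mex{1} = 0
g(9) = mex{0} = 1
So g(9) = 1.
Row C is a plain Nim row of size 9, so its Grundy value is 9.
The value of a disjunctive sum is the nim-sum of the parts.
Combined value = 0 ⊕ 1 ⊕ 9 = 8.

8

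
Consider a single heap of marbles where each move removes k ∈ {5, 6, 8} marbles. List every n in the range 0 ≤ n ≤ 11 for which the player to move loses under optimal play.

Build the Grundy sequence with g(k) = mex{g(k−s) : s ∈ {5, 6, 8}, s ≤ k}:
k:     0  1  2  3  4  5  6  7  8  9 10 11
g(k):  0  0  0  0  0  1  1  1  1  1  2  2
The P-positions (g = 0) in 0..11 are 0, 1, 2, 3, 4.

0, 1, 2, 3, 4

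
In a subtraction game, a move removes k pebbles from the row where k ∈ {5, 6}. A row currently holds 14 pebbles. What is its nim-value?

Compute g(0), g(1), … for moves {5, 6}:
g(0) = mex{} = 0
g(1) = mex{} = 0
g(2) = mex{} = 0
g(3) = mex{} = 0
g(4) = mex{} = 0
g(5) = mex{0} = 1
g(6) = mex{0} = 1
g(7) = mex{0} = 1
g(8) = mex{0} = 1
g(9) = mex{0} = 1
g(10) = mex{0,1} = 2
g(11) = mex{1} = 0
g(12) = mex{1} = 0
g(13) = mex{1} = 0
g(14) = mex{1} = 0
So g(14) = 0.

0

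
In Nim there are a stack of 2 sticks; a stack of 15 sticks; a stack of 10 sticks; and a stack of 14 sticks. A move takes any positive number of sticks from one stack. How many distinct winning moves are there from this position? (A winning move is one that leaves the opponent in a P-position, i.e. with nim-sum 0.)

Nim-sum: 2 XOR 15 XOR 10 XOR 14 = 9.
The overall nim-sum is X = 9. A stack of size p has a winning move iff p XOR X < p (reduce it to p XOR X).
  2: 2 XOR 9 = 11 ≥ 2 — no move.
  15: 15 XOR 9 = 6 < 15 — winning move (to 6).
  10: 10 XOR 9 = 3 < 10 — winning move (to 3).
  14: 14 XOR 9 = 7 < 14 — winning move (to 7).
That gives 3 winning moves.

3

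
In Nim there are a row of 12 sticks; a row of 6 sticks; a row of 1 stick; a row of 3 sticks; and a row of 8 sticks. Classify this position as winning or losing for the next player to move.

Losing position

Bitwise XOR of the heap sizes:
  1100  (12)
  0110  (6)
  0001  (1)
  0011  (3)
  1000  (8)
  ----
  0000  (0)
The nim-sum is 0, so this is a P-position: the player to move is in a losing position under optimal play.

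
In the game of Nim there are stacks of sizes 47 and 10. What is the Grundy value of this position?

37

Compute the nim-sum pairwise:
47 ⊕ 10 = 37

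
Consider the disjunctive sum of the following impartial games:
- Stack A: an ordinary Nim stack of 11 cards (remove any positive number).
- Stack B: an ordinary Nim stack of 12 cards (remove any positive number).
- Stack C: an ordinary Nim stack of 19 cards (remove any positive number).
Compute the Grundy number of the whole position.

20

Stack A is a plain Nim stack of size 11, so its Grundy value is 11.
Stack B is a plain Nim stack of size 12, so its Grundy value is 12.
Stack C is a plain Nim stack of size 19, so its Grundy value is 19.
The value of a disjunctive sum is the nim-sum of the parts.
Combined value = 11 XOR 12 XOR 19 = 20.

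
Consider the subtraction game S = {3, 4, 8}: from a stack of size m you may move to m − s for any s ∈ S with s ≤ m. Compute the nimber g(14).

0

Compute g(0), g(1), … for moves {3, 4, 8}:
g(0) = mex{} = 0
g(1) = mex{} = 0
g(2) = mex{} = 0
g(3) = mex{0} = 1
g(4) = mex{0} = 1
g(5) = mex{0} = 1
g(6) = mex{0,1} = 2
g(7) = mex{1} = 0
g(8) = mex{0,1} = 2
g(9) = mex{0,1,2} = 3
g(10) = mex{0,2} = 1
g(11) = mex{0,1,2} = 3
g(12) = mex{1,2,3} = 0
g(13) = mex{1,3} = 0
g(14) = mex{1,2,3} = 0
So g(14) = 0.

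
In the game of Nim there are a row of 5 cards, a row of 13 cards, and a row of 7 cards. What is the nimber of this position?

15

Bitwise XOR of the heap sizes:
  0101  (5)
  1101  (13)
  0111  (7)
  ----
  1111  (15)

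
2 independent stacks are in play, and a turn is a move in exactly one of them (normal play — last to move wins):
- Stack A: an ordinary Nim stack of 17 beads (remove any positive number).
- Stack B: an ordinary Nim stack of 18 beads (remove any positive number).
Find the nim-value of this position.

3

Stack A is a plain Nim stack of size 17, so its Grundy value is 17.
Stack B is a plain Nim stack of size 18, so its Grundy value is 18.
The value of a disjunctive sum is the nim-sum of the parts.
Combined value = 17 ⊕ 18 = 3.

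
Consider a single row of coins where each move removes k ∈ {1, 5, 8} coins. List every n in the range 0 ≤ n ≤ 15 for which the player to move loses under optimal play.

Compute g(0), g(1), … for moves {1, 5, 8}:
k:     0  1  2  3  4  5  6  7  8  9 10 11 12 13 14 15
g(k):  0  1  0  1  0  1  0  1  2  3  2  3  2  0  1  0
The P-positions (g = 0) in 0..15 are 0, 2, 4, 6, 13, 15.

0, 2, 4, 6, 13, 15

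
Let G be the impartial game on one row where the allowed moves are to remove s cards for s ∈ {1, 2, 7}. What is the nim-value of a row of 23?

2

Build the Grundy sequence with g(k) = mex{g(k−s) : s ∈ {1, 2, 7}, s ≤ k}:
k:     0  1  2  3  4  5  6  7  8  9 10 11 12 13 14 15 16 17 18 19 20 21 22 23
g(k):  0  1  2  0  1  2  0  1  2  0  1  2  0  1  2  0  1  2  0  1  2  0  1  2
So g(23) = 2.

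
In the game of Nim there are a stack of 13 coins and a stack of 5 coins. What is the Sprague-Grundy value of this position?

8

Compute the nim-sum pairwise:
13 ⊕ 5 = 8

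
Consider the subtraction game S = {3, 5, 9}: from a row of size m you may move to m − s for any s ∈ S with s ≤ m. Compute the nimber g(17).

Compute g(0), g(1), … for moves {3, 5, 9}:
k:     0  1  2  3  4  5  6  7  8  9 10 11 12 13 14 15 16 17
g(k):  0  0  0  1  1  1  2  2  0  3  3  1  0  2  0  1  0  1
So g(17) = 1.

1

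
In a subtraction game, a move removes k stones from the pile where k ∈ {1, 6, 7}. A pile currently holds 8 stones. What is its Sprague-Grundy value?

2

Compute g(0), g(1), … for moves {1, 6, 7}:
k:     0  1  2  3  4  5  6  7  8
g(k):  0  1  0  1  0  1  2  3  2
So g(8) = 2.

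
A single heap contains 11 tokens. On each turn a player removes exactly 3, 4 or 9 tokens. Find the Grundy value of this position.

Compute g(0), g(1), … for moves {3, 4, 9}:
k:     0  1  2  3  4  5  6  7  8  9 10 11
g(k):  0  0  0  1  1  1  2  0  0  3  1  1
So g(11) = 1.

1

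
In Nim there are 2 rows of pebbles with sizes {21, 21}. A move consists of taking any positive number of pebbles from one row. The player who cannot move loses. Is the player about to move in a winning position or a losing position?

Nim-sum: 21 ^ 21 = 0.
The nim-sum is 0, so this is a P-position: the player to move is in a losing position under optimal play.

Losing position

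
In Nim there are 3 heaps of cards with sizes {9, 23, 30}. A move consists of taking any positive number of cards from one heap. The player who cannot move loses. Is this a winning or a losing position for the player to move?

Losing position

Nim-sum: 9 XOR 23 XOR 30 = 0.
The nim-sum is 0, so this is a P-position: the player to move is in a losing position under optimal play.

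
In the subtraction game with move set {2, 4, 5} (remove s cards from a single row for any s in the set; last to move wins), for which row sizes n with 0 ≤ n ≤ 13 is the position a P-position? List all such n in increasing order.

0, 1, 7, 8

Build the Grundy sequence with g(k) = mex{g(k−s) : s ∈ {2, 4, 5}, s ≤ k}:
k:     0  1  2  3  4  5  6  7  8  9 10 11 12 13
g(k):  0  0  1  1  2  2  3  0  0  1  1  2  2  3
The P-positions (g = 0) in 0..13 are 0, 1, 7, 8.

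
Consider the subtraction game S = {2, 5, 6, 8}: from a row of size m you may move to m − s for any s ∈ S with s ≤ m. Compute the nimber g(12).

Grundy values for subtraction set {2, 5, 6, 8}:
k:     0  1  2  3  4  5  6  7  8  9 10 11 12
g(k):  0  0  1  1  0  2  1  3  2  2  3  0  2
So g(12) = 2.

2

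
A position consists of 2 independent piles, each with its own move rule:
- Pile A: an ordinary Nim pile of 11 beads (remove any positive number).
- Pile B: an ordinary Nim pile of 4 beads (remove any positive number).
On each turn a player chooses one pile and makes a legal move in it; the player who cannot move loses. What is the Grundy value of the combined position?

15

Pile A is a plain Nim pile of size 11, so its Grundy value is 11.
Pile B is a plain Nim pile of size 4, so its Grundy value is 4.
By the Sprague-Grundy theorem, the Grundy value of a sum of independent games is the XOR of the component values.
Combined value = 11 XOR 4 = 15.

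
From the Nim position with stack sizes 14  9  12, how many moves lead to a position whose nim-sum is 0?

3

Write each in binary and XOR column by column:
  1110  (14)
  1001  (9)
  1100  (12)
  ----
  1011  (11)
The overall nim-sum is X = 11. A stack of size p has a winning move iff p XOR X < p (reduce it to p XOR X).
  14: 14 XOR 11 = 5 < 14 — winning move (to 5).
  9: 9 XOR 11 = 2 < 9 — winning move (to 2).
  12: 12 XOR 11 = 7 < 12 — winning move (to 7).
That gives 3 winning moves.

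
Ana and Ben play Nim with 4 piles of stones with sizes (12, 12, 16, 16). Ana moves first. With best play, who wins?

Ben wins

Nim-sum: 12 ^ 12 ^ 16 ^ 16 = 0.
The nim-sum is 0, so this is a P-position: the player to move is in a losing position under optimal play; Ana is about to move from it and so loses — Ben wins.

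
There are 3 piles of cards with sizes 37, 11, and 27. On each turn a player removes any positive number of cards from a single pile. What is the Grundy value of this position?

53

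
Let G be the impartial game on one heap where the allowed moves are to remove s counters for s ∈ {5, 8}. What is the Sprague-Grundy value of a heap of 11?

2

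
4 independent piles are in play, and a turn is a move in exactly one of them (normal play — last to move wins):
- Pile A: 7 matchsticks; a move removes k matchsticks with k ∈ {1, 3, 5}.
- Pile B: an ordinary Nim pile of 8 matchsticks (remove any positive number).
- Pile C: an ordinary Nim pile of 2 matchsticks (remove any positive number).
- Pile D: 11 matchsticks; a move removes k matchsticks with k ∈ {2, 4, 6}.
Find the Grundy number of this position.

10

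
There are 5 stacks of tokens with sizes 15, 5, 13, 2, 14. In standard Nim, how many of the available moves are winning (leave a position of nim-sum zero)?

3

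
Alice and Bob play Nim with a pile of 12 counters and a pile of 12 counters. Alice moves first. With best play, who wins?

Bob wins

Bitwise XOR of the heap sizes:
  1100  (12)
  1100  (12)
  ----
  0000  (0)
The nim-sum is 0, so this is a P-position: the player to move is in a losing position under optimal play; Alice is about to move from it and so loses — Bob wins.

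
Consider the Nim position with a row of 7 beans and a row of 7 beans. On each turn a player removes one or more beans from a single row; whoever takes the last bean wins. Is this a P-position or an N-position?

P-position

Bitwise XOR of the heap sizes:
  111  (7)
  111  (7)
  ---
  000  (0)
The nim-sum is 0, so this is a P-position: the player to move is in a losing position under optimal play.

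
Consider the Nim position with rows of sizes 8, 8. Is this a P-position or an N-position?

P-position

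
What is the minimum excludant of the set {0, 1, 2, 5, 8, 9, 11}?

3

The values 0, 1, 2 are all present; 3 is the first non-negative integer missing from the set.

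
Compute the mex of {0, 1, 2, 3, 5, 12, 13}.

4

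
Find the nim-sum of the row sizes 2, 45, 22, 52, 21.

24

Compute the nim-sum pairwise:
2 XOR 45 = 47
47 XOR 22 = 57
57 XOR 52 = 13
13 XOR 21 = 24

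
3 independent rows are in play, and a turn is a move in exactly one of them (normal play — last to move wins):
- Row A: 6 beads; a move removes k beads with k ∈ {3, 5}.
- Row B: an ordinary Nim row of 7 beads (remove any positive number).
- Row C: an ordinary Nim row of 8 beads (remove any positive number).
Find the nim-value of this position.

13

For row A, compute g(0), g(1), … with moves {3, 5}:
g(0) = mex{} = 0
g(1) = mex{} = 0
g(2) = mex{} = 0
g(3) = mex{0} = 1
g(4) = mex{0} = 1
g(5) = mex{0} = 1
g(6) = mex{0,1} = 2
So g(6) = 2.
Row B is a plain Nim row of size 7, so its Grundy value is 7.
Row C is a plain Nim row of size 8, so its Grundy value is 8.
The value of a disjunctive sum is the nim-sum of the parts.
Combined value = 2 ⊕ 7 ⊕ 8 = 13.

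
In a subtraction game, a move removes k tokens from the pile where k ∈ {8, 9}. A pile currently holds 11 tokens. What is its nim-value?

Compute g(0), g(1), … for moves {8, 9}:
g(0) = mex{} = 0
g(1) = mex{} = 0
g(2) = mex{} = 0
g(3) = mex{} = 0
g(4) = mex{} = 0
g(5) = mex{} = 0
g(6) = mex{} = 0
g(7) = mex{} = 0
g(8) = mex{0} = 1
g(9) = mex{0} = 1
g(10) = mex{0} = 1
g(11) = mex{0} = 1
So g(11) = 1.

1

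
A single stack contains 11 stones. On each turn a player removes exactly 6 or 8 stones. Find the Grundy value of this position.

1

Grundy values for subtraction set {6, 8}:
g(0) = mex{} = 0
g(1) = mex{} = 0
g(2) = mex{} = 0
g(3) = mex{} = 0
g(4) = mex{} = 0
g(5) = mex{} = 0
g(6) = mex{0} = 1
g(7) = mex{0} = 1
g(8) = mex{0} = 1
g(9) = mex{0} = 1
g(10) = mex{0} = 1
g(11) = mex{0} = 1
So g(11) = 1.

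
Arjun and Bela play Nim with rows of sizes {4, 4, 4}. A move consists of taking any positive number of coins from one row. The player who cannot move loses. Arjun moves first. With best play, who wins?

Write each in binary and XOR column by column:
  100  (4)
  100  (4)
  100  (4)
  ---
  100  (4)
The nim-sum is 4 ≠ 0, so this is an N-position: the player to move can win; Arjun has a winning move.

Arjun wins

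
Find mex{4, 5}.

0 is not in the set, so the mex is 0.

0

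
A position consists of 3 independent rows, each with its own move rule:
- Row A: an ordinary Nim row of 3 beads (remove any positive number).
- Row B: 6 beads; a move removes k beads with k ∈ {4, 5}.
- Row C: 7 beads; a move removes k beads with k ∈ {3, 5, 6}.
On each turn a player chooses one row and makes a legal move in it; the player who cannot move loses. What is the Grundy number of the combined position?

0

Row A is a plain Nim row of size 3, so its Grundy value is 3.
Build the Grundy sequence for row B with g(k) = mex{g(k−s) : s ∈ {4, 5}, s ≤ k}:
k:     0  1  2  3  4  5  6
g(k):  0  0  0  0  1  1  1
So g(6) = 1.
Grundy values for row C (subtraction set {3, 5, 6}):
g(0) = mex{} = 0
g(1) = mex{} = 0
g(2) = mex{} = 0
g(3) = mex{0} = 1
g(4) = mex{0} = 1
g(5) = mex{0} = 1
g(6) = mex{0,1} = 2
g(7) = mex{0,1} = 2
So g(7) = 2.
The value of a disjunctive sum is the nim-sum of the parts.
Combined value = 3 ⊕ 1 ⊕ 2 = 0.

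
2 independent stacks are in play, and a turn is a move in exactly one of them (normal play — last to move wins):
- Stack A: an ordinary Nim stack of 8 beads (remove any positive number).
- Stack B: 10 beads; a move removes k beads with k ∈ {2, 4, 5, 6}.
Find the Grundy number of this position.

9

Stack A is a plain Nim stack of size 8, so its Grundy value is 8.
Grundy values for stack B (subtraction set {2, 4, 5, 6}):
g(0) = mex{} = 0
g(1) = mex{} = 0
g(2) = mex{0} = 1
g(3) = mex{0} = 1
g(4) = mex{0,1} = 2
g(5) = mex{0,1} = 2
g(6) = mex{0,1,2} = 3
g(7) = mex{0,1,2} = 3
g(8) = mex{1,2,3} = 0
g(9) = mex{1,2,3} = 0
g(10) = mex{0,2,3} = 1
So g(10) = 1.
By the Sprague-Grundy theorem, the Grundy value of a sum of independent games is the XOR of the component values.
Combined value = 8 ⊕ 1 = 9.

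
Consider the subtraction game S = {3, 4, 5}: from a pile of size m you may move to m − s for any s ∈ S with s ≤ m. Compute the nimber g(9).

Build the Grundy sequence with g(k) = mex{g(k−s) : s ∈ {3, 4, 5}, s ≤ k}:
k:     0  1  2  3  4  5  6  7  8  9
g(k):  0  0  0  1  1  1  2  2  0  0
So g(9) = 0.

0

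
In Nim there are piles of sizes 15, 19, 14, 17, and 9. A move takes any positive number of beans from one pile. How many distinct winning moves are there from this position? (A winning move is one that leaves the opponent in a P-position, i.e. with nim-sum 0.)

Nim-sum: 15 ^ 19 ^ 14 ^ 17 ^ 9 = 10.
The overall nim-sum is X = 10. A pile of size p has a winning move iff p XOR X < p (reduce it to p XOR X).
  15: 15 XOR 10 = 5 < 15 — winning move (to 5).
  19: 19 XOR 10 = 25 ≥ 19 — no move.
  14: 14 XOR 10 = 4 < 14 — winning move (to 4).
  17: 17 XOR 10 = 27 ≥ 17 — no move.
  9: 9 XOR 10 = 3 < 9 — winning move (to 3).
That gives 3 winning moves.

3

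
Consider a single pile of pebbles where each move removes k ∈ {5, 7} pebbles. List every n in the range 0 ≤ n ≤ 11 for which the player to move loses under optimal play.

0, 1, 2, 3, 4

Compute g(0), g(1), … for moves {5, 7}:
g(0) = mex{} = 0
g(1) = mex{} = 0
g(2) = mex{} = 0
g(3) = mex{} = 0
g(4) = mex{} = 0
g(5) = mex{0} = 1
g(6) = mex{0} = 1
g(7) = mex{0} = 1
g(8) = mex{0} = 1
g(9) = mex{0} = 1
g(10) = mex{0,1} = 2
g(11) = mex{0,1} = 2
The P-positions (g = 0) in 0..11 are 0, 1, 2, 3, 4.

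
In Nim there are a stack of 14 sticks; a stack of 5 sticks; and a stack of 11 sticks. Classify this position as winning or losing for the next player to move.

Losing position

Nim-sum: 14 ^ 5 ^ 11 = 0.
The nim-sum is 0, so this is a P-position: the player to move is in a losing position under optimal play.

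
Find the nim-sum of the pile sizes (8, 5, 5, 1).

9

Compute the nim-sum pairwise:
8 ^ 5 = 13
13 ^ 5 = 8
8 ^ 1 = 9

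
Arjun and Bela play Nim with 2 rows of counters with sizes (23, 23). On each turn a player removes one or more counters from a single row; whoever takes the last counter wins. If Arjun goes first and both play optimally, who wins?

Bela wins

Compute the nim-sum pairwise:
23 XOR 23 = 0
The nim-sum is 0, so this is a P-position: the player to move is in a losing position under optimal play; Arjun is about to move from it and so loses — Bela wins.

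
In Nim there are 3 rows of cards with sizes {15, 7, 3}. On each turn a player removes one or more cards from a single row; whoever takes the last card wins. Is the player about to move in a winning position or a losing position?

Winning position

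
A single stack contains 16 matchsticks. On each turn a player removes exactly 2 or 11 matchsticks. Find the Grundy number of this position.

1

Grundy values for subtraction set {2, 11}:
k:     0  1  2  3  4  5  6  7  8  9 10 11 12 13 14 15 16
g(k):  0  0  1  1  0  0  1  1  0  0  1  1  2  0  0  1  1
So g(16) = 1.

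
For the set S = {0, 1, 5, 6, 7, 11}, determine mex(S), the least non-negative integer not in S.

2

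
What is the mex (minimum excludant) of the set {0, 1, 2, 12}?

3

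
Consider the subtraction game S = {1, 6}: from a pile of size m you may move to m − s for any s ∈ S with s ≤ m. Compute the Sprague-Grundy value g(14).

0

Build the Grundy sequence with g(k) = mex{g(k−s) : s ∈ {1, 6}, s ≤ k}:
k:     0  1  2  3  4  5  6  7  8  9 10 11 12 13 14
g(k):  0  1  0  1  0  1  2  0  1  0  1  0  1  2  0
So g(14) = 0.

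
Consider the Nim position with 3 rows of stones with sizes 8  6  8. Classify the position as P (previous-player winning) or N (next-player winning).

N-position

Nim-sum: 8 XOR 6 XOR 8 = 6.
The nim-sum is 6 ≠ 0, so this is an N-position: the player to move can win.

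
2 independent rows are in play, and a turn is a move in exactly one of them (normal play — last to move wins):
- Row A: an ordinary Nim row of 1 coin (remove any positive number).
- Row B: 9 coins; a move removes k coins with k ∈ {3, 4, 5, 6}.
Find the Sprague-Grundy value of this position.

1

Row A is a plain Nim row of size 1, so its Grundy value is 1.
Build the Grundy sequence for row B with g(k) = mex{g(k−s) : s ∈ {3, 4, 5, 6}, s ≤ k}:
g(0) = mex{} = 0
g(1) = mex{} = 0
g(2) = mex{} = 0
g(3) = mex{0} = 1
g(4) = mex{0} = 1
g(5) = mex{0} = 1
g(6) = mex{0,1} = 2
g(7) = mex{0,1} = 2
g(8) = mex{0,1} = 2
g(9) = mex{1,2} = 0
So g(9) = 0.
By the Sprague-Grundy theorem, the Grundy value of a sum of independent games is the XOR of the component values.
Combined value = 1 ⊕ 0 = 1.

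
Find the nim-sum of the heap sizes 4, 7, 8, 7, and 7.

Bitwise XOR of the heap sizes:
  0100  (4)
  0111  (7)
  1000  (8)
  0111  (7)
  0111  (7)
  ----
  1011  (11)

11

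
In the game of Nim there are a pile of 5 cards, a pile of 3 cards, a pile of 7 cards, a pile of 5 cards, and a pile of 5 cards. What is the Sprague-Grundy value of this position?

1

Write each in binary and XOR column by column:
  101  (5)
  011  (3)
  111  (7)
  101  (5)
  101  (5)
  ---
  001  (1)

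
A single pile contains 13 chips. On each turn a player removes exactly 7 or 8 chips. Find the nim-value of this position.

1

Compute g(0), g(1), … for moves {7, 8}:
k:     0  1  2  3  4  5  6  7  8  9 10 11 12 13
g(k):  0  0  0  0  0  0  0  1  1  1  1  1  1  1
So g(13) = 1.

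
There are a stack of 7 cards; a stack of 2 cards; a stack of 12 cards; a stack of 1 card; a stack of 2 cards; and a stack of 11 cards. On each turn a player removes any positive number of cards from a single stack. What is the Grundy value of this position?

In binary:
  0111  (7)
  0010  (2)
  1100  (12)
  0001  (1)
  0010  (2)
  1011  (11)
  ----
  0001  (1)

1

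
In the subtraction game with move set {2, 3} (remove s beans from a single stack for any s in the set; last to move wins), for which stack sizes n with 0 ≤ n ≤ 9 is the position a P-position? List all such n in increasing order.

0, 1, 5, 6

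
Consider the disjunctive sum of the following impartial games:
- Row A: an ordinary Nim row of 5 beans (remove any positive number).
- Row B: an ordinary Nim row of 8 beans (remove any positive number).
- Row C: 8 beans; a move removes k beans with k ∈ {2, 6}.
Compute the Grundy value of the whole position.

Row A is a plain Nim row of size 5, so its Grundy value is 5.
Row B is a plain Nim row of size 8, so its Grundy value is 8.
Build the Grundy sequence for row C with g(k) = mex{g(k−s) : s ∈ {2, 6}, s ≤ k}:
k:     0  1  2  3  4  5  6  7  8
g(k):  0  0  1  1  0  0  1  1  0
So g(8) = 0.
By the Sprague-Grundy theorem, the Grundy value of a sum of independent games is the XOR of the component values.
Combined value = 5 ⊕ 8 ⊕ 0 = 13.

13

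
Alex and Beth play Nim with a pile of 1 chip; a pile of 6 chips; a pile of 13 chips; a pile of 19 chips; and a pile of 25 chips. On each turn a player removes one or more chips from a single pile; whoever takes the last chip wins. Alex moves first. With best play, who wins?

Write each in binary and XOR column by column:
  00001  (1)
  00110  (6)
  01101  (13)
  10011  (19)
  11001  (25)
  -----
  00000  (0)
The nim-sum is 0, so this is a P-position: the player to move is in a losing position under optimal play; Alex is about to move from it and so loses — Beth wins.

Beth wins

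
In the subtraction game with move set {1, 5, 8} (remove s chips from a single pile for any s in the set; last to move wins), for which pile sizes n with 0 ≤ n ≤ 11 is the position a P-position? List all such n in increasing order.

0, 2, 4, 6

Grundy values for subtraction set {1, 5, 8}:
g(0) = mex{} = 0
g(1) = mex{0} = 1
g(2) = mex{1} = 0
g(3) = mex{0} = 1
g(4) = mex{1} = 0
g(5) = mex{0} = 1
g(6) = mex{1} = 0
g(7) = mex{0} = 1
g(8) = mex{0,1} = 2
g(9) = mex{0,1,2} = 3
g(10) = mex{0,1,3} = 2
g(11) = mex{0,1,2} = 3
The P-positions (g = 0) in 0..11 are 0, 2, 4, 6.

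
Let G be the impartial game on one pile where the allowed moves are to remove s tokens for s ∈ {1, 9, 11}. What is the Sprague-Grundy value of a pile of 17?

Grundy values for subtraction set {1, 9, 11}:
k:     0  1  2  3  4  5  6  7  8  9 10 11 12 13 14 15 16 17
g(k):  0  1  0  1  0  1  0  1  0  1  0  1  0  1  0  1  0  1
So g(17) = 1.

1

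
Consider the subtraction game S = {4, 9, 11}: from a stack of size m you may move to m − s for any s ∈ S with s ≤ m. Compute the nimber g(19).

Compute g(0), g(1), … for moves {4, 9, 11}:
k:     0  1  2  3  4  5  6  7  8  9 10 11 12 13 14 15 16 17 18 19
g(k):  0  0  0  0  1  1  1  1  0  2  2  2  1  3  3  0  0  2  0  1
So g(19) = 1.

1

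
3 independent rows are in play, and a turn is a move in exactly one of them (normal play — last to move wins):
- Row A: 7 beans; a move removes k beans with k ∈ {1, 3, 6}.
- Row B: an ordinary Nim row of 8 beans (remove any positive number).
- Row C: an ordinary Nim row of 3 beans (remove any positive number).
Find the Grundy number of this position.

8

Build the Grundy sequence for row A with g(k) = mex{g(k−s) : s ∈ {1, 3, 6}, s ≤ k}:
k:     0  1  2  3  4  5  6  7
g(k):  0  1  0  1  0  1  2  3
So g(7) = 3.
Row B is a plain Nim row of size 8, so its Grundy value is 8.
Row C is a plain Nim row of size 3, so its Grundy value is 3.
The value of a disjunctive sum is the nim-sum of the parts.
Combined value = 3 ⊕ 8 ⊕ 3 = 8.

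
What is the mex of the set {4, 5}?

0

0 is not in the set, so the mex is 0.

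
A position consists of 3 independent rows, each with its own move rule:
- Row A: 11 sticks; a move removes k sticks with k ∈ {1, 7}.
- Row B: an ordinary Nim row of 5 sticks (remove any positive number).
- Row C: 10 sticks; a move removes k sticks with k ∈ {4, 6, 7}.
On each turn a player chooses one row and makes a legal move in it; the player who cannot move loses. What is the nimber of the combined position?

6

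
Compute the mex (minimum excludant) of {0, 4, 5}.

0 is in the set but 1 is not, so the mex is 1.

1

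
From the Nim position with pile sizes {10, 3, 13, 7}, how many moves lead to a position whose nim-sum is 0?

In binary:
  1010  (10)
  0011  (3)
  1101  (13)
  0111  (7)
  ----
  0011  (3)
The overall nim-sum is X = 3. A pile of size p has a winning move iff p XOR X < p (reduce it to p XOR X).
  10: 10 XOR 3 = 9 < 10 — winning move (to 9).
  3: 3 XOR 3 = 0 < 3 — winning move (to 0).
  13: 13 XOR 3 = 14 ≥ 13 — no move.
  7: 7 XOR 3 = 4 < 7 — winning move (to 4).
That gives 3 winning moves.

3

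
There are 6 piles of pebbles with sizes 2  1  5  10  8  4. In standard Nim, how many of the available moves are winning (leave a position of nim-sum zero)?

0

Compute the nim-sum pairwise:
2 XOR 1 = 3
3 XOR 5 = 6
6 XOR 10 = 12
12 XOR 8 = 4
4 XOR 4 = 0
The nim-sum is already 0, so every move leaves a nonzero nim-sum — there are no winning moves.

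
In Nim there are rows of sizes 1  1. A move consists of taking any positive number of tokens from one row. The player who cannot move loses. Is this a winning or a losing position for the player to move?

Bitwise XOR of the heap sizes:
  1  (1)
  1  (1)
  -
  0  (0)
The nim-sum is 0, so this is a P-position: the player to move is in a losing position under optimal play.

Losing position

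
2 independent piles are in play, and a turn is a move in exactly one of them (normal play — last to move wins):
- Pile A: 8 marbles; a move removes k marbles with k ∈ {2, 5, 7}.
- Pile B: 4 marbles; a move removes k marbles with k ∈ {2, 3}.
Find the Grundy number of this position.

0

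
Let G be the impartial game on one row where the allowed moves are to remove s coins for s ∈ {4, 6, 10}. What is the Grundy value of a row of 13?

3

Grundy values for subtraction set {4, 6, 10}:
k:     0  1  2  3  4  5  6  7  8  9 10 11 12 13
g(k):  0  0  0  0  1  1  1  1  2  2  2  2  3  3
So g(13) = 3.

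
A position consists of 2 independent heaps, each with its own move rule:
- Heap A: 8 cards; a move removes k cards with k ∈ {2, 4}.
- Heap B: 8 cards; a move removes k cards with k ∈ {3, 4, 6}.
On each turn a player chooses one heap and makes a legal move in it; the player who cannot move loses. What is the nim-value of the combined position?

Build the Grundy sequence for heap A with g(k) = mex{g(k−s) : s ∈ {2, 4}, s ≤ k}:
g(0) = mex{} = 0
g(1) = mex{} = 0
g(2) = mex{0} = 1
g(3) = mex{0} = 1
g(4) = mex{0,1} = 2
g(5) = mex{0,1} = 2
g(6) = mex{1,2} = 0
g(7) = mex{1,2} = 0
g(8) = mex{0,2} = 1
So g(8) = 1.
Grundy values for heap B (subtraction set {3, 4, 6}):
g(0) = mex{} = 0
g(1) = mex{} = 0
g(2) = mex{} = 0
g(3) = mex{0} = 1
g(4) = mex{0} = 1
g(5) = mex{0} = 1
g(6) = mex{0,1} = 2
g(7) = mex{0,1} = 2
g(8) = mex{0,1} = 2
So g(8) = 2.
The value of a disjunctive sum is the nim-sum of the parts.
Combined value = 1 XOR 2 = 3.

3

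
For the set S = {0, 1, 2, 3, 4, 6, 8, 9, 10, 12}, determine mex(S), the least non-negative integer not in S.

5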